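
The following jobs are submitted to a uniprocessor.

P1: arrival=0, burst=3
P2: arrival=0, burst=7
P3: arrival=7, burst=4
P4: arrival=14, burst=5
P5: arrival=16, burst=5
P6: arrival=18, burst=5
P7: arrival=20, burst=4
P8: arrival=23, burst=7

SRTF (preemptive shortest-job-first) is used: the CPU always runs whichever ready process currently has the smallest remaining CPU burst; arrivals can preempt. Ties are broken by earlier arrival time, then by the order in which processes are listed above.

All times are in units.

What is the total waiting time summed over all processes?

Gantt: | P1 0-3 | P2 3-10 | P3 10-14 | P4 14-19 | P5 19-24 | P7 24-28 | P6 28-33 | P8 33-40 |
Completion: P1=3  P2=10  P3=14  P4=19  P5=24  P6=33  P7=28  P8=40
Waiting = turnaround − burst: P1=0, P2=3, P3=3, P4=0, P5=3, P6=10, P7=4, P8=10
Total waiting = 0 + 3 + 3 + 0 + 3 + 10 + 4 + 10 = 33

33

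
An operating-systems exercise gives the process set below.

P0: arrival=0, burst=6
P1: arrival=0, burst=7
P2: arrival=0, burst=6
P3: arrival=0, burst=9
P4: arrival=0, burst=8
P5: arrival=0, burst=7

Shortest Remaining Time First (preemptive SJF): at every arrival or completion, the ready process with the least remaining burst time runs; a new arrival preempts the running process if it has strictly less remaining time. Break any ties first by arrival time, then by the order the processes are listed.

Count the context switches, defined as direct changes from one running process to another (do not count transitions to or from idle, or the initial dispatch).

5

Gantt: | P0 0-6 | P2 6-12 | P1 12-19 | P5 19-26 | P4 26-34 | P3 34-43 |
Completion: P0=6  P1=19  P2=12  P3=43  P4=34  P5=26
Turnaround (C−A): P0=6  P1=19  P2=12  P3=43  P4=34  P5=26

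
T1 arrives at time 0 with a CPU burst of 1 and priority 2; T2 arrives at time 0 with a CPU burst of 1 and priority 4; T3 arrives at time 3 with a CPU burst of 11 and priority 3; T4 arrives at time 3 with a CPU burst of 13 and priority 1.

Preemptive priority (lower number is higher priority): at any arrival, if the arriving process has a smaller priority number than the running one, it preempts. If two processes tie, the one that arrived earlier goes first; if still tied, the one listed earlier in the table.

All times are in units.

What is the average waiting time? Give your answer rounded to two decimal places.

3.50

Schedule: | T1 0-1 | T2 1-2 | idle 2-3 | T4 3-16 | T3 16-27 |
Completion: T1=1  T2=2  T3=27  T4=16
Turnaround (C−A): T1=1  T2=2  T3=24  T4=13
Waiting times: T1=0, T2=1, T3=13, T4=0
Average waiting = (0+1+13+0) / 4 = 14/4 = 3.50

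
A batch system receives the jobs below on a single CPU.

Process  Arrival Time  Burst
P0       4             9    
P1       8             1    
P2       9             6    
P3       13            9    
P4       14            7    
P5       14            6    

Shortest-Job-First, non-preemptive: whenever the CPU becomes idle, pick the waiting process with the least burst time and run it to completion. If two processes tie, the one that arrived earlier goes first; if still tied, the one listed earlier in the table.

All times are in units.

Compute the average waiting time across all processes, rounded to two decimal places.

Schedule: | idle 0-4 | P0 4-13 | P1 13-14 | P2 14-20 | P5 20-26 | P4 26-33 | P3 33-42 |
Completion: P0=13  P1=14  P2=20  P3=42  P4=33  P5=26
Turnaround (C−A): P0=9  P1=6  P2=11  P3=29  P4=19  P5=12
Waiting times: P0=0, P1=5, P2=5, P3=20, P4=12, P5=6
Average waiting = (0+5+5+20+12+6) / 6 = 48/6 = 8.00

8.00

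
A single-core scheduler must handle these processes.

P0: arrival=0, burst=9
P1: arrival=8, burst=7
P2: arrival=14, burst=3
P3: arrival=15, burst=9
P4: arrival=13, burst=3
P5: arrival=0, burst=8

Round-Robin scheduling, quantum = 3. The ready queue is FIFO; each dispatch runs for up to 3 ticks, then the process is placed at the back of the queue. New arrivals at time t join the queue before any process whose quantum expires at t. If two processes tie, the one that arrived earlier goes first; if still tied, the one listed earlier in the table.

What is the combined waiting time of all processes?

Gantt: | P0 0-3 | P5 3-6 | P0 6-9 | P5 9-12 | P1 12-15 | P0 15-18 | P5 18-20 | P4 20-23 | P2 23-26 | P3 26-29 | P1 29-32 | P3 32-35 | P1 35-36 | P3 36-39 |
Completion: P0=18  P1=36  P2=26  P3=39  P4=23  P5=20
Waiting = turnaround − burst: P0=9, P1=21, P2=9, P3=15, P4=7, P5=12
Total waiting = 9 + 21 + 9 + 15 + 7 + 12 = 73

73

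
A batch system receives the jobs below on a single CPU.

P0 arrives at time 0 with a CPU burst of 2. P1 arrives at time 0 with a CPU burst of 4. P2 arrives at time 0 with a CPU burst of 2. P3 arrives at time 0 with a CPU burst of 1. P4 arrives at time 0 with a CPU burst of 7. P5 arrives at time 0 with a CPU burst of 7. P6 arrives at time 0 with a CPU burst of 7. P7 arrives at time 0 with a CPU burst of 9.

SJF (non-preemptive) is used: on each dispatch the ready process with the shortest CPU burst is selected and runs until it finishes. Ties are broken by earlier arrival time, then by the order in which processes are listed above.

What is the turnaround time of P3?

Gantt: | P3 0-1 | P0 1-3 | P2 3-5 | P1 5-9 | P4 9-16 | P5 16-23 | P6 23-30 | P7 30-39 |
Completion: P0=3  P1=9  P2=5  P3=1  P4=16  P5=23  P6=30  P7=39
Turnaround (C−A): P0=3  P1=9  P2=5  P3=1  P4=16  P5=23  P6=30  P7=39
Turnaround(P3) = completion − arrival = 1 − 0 = 1

1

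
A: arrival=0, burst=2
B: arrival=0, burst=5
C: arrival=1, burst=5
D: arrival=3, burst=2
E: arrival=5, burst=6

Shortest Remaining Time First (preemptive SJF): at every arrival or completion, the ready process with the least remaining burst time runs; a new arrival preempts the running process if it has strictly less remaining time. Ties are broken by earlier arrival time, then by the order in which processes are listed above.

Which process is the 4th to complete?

Gantt: | A 0-2 | B 2-3 | D 3-5 | B 5-9 | C 9-14 | E 14-20 |
Completion: A=2  B=9  C=14  D=5  E=20
Finish order: A → D → B → C → E

C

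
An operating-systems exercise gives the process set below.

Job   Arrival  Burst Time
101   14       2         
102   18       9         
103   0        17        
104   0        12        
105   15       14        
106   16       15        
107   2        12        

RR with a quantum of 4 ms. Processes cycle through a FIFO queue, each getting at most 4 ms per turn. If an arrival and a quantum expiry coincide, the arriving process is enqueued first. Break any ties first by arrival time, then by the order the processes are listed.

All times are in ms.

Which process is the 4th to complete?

103

Gantt: | 103 0-4 | 104 4-8 | 107 8-12 | 103 12-16 | 104 16-20 | 107 20-24 | 101 24-26 | 105 26-30 | 106 30-34 | 103 34-38 | 102 38-42 | 104 42-46 | 107 46-50 | 105 50-54 | 106 54-58 | 103 58-62 | 102 62-66 | 105 66-70 | 106 70-74 | 103 74-75 | 102 75-76 | 105 76-78 | 106 78-81 |
Completion: 101=26  102=76  103=75  104=46  105=78  106=81  107=50
Finish order: 101 → 104 → 107 → 103 → 102 → 105 → 106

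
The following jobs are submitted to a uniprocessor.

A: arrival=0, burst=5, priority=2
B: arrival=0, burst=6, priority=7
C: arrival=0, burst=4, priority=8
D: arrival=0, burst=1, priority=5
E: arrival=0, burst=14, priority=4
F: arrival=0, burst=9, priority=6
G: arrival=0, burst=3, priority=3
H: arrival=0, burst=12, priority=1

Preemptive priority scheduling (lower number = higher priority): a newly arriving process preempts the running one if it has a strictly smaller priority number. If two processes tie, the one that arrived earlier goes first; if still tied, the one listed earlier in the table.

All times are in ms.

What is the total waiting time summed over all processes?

212

Timeline: | H 0-12 | A 12-17 | G 17-20 | E 20-34 | D 34-35 | F 35-44 | B 44-50 | C 50-54 |
Completion: A=17  B=50  C=54  D=35  E=34  F=44  G=20  H=12
Turnaround (C−A): A=17  B=50  C=54  D=35  E=34  F=44  G=20  H=12
Waiting = turnaround − burst: A=12, B=44, C=50, D=34, E=20, F=35, G=17, H=0
Total waiting = 12 + 44 + 50 + 34 + 20 + 35 + 17 + 0 = 212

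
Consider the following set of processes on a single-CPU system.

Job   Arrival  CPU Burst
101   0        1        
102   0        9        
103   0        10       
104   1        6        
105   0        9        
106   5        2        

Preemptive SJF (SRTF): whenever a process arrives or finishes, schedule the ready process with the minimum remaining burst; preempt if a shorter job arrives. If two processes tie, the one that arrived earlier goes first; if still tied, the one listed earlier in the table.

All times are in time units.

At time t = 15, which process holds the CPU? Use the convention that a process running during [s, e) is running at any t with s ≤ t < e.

102

Gantt: | 101 0-1 | 104 1-7 | 106 7-9 | 102 9-18 | 105 18-27 | 103 27-37 |
Completion: 101=1  102=18  103=37  104=7  105=27  106=9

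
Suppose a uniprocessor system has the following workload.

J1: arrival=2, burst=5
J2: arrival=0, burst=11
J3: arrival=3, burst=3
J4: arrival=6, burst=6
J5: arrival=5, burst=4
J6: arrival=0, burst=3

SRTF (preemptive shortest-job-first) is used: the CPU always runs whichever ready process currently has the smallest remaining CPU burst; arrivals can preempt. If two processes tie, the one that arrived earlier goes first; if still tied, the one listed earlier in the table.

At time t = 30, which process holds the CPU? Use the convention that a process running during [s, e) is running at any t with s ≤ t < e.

Gantt: | J6 0-3 | J3 3-6 | J5 6-10 | J1 10-15 | J4 15-21 | J2 21-32 |
Completion: J1=15  J2=32  J3=6  J4=21  J5=10  J6=3
Turnaround (C−A): J1=13  J2=32  J3=3  J4=15  J5=5  J6=3

J2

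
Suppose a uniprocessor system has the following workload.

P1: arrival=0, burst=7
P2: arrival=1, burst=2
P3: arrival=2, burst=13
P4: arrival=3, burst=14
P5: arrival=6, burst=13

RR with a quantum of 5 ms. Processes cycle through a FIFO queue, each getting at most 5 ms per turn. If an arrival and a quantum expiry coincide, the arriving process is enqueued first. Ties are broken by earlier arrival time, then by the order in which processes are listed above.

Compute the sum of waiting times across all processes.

Gantt: | P1 0-5 | P2 5-7 | P3 7-12 | P4 12-17 | P1 17-19 | P5 19-24 | P3 24-29 | P4 29-34 | P5 34-39 | P3 39-42 | P4 42-46 | P5 46-49 |
Completion: P1=19  P2=7  P3=42  P4=46  P5=49
Waiting = turnaround − burst: P1=12, P2=4, P3=27, P4=29, P5=30
Total waiting = 12 + 4 + 27 + 29 + 30 = 102

102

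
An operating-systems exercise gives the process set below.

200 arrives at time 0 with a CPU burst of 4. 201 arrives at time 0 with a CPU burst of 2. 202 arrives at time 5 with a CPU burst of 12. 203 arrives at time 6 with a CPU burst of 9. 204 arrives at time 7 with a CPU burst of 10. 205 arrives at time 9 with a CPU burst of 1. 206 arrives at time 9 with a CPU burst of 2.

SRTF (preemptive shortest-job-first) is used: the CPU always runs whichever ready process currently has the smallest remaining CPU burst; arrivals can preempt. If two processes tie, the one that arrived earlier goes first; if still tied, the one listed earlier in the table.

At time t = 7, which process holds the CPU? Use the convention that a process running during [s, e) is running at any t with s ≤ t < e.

203

Timeline: | 201 0-2 | 200 2-6 | 203 6-9 | 205 9-10 | 206 10-12 | 203 12-18 | 204 18-28 | 202 28-40 |
Completion: 200=6  201=2  202=40  203=18  204=28  205=10  206=12
Turnaround (C−A): 200=6  201=2  202=35  203=12  204=21  205=1  206=3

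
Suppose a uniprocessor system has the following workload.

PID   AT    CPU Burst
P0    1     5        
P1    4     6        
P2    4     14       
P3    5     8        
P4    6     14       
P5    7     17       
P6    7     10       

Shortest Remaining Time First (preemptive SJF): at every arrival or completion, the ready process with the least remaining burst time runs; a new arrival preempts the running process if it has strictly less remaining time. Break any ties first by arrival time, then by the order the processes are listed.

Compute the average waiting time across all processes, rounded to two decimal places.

Schedule: | idle 0-1 | P0 1-6 | P1 6-12 | P3 12-20 | P6 20-30 | P2 30-44 | P4 44-58 | P5 58-75 |
Completion: P0=6  P1=12  P2=44  P3=20  P4=58  P5=75  P6=30
Waiting times: P0=0, P1=2, P2=26, P3=7, P4=38, P5=51, P6=13
Average waiting = (0+2+26+7+38+51+13) / 7 = 137/7 = 19.57

19.57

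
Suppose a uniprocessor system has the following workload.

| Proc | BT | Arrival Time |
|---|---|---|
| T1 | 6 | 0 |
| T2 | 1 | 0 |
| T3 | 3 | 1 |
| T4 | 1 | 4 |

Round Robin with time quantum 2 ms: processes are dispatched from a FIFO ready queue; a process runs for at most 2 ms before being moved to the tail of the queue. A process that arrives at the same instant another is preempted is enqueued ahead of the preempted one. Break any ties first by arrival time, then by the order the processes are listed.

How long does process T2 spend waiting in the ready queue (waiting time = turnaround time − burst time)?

Timeline: | T1 0-2 | T2 2-3 | T3 3-5 | T1 5-7 | T4 7-8 | T3 8-9 | T1 9-11 |
Completion: T1=11  T2=3  T3=9  T4=8
Waiting(T2) = turnaround − burst = 3 − 1 = 2

2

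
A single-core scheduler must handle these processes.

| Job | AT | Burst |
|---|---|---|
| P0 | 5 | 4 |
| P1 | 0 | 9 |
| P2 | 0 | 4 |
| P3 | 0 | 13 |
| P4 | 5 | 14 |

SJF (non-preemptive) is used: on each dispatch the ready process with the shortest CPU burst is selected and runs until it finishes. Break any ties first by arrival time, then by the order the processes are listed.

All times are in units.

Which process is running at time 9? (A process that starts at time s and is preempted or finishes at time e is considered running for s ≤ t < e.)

P1

Timeline: | P2 0-4 | P1 4-13 | P0 13-17 | P3 17-30 | P4 30-44 |
Completion: P0=17  P1=13  P2=4  P3=30  P4=44
Turnaround (C−A): P0=12  P1=13  P2=4  P3=30  P4=39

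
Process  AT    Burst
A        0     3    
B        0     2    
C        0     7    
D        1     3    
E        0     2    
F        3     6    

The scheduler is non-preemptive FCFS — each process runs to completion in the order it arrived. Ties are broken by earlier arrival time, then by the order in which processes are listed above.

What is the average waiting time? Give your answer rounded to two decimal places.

Gantt: | A 0-3 | B 3-5 | C 5-12 | E 12-14 | D 14-17 | F 17-23 |
Completion: A=3  B=5  C=12  D=17  E=14  F=23
Waiting times: A=0, B=3, C=5, D=13, E=12, F=14
Average waiting = (0+3+5+13+12+14) / 6 = 47/6 = 7.83

7.83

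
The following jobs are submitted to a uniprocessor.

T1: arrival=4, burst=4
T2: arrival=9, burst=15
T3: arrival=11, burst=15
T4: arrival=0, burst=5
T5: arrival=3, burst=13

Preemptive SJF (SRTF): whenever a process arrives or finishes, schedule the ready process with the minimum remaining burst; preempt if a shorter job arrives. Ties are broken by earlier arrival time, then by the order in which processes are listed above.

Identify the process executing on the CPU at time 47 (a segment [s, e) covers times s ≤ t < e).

Schedule: | T4 0-5 | T1 5-9 | T5 9-22 | T2 22-37 | T3 37-52 |
Completion: T1=9  T2=37  T3=52  T4=5  T5=22
Turnaround (C−A): T1=5  T2=28  T3=41  T4=5  T5=19

T3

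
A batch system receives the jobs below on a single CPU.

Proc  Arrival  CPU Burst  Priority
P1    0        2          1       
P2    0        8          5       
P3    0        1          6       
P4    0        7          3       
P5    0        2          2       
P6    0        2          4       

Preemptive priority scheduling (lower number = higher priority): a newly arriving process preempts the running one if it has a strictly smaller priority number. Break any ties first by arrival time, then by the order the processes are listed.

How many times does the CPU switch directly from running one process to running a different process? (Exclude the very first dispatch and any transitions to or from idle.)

Schedule: | P1 0-2 | P5 2-4 | P4 4-11 | P6 11-13 | P2 13-21 | P3 21-22 |
Completion: P1=2  P2=21  P3=22  P4=11  P5=4  P6=13
Turnaround (C−A): P1=2  P2=21  P3=22  P4=11  P5=4  P6=13

5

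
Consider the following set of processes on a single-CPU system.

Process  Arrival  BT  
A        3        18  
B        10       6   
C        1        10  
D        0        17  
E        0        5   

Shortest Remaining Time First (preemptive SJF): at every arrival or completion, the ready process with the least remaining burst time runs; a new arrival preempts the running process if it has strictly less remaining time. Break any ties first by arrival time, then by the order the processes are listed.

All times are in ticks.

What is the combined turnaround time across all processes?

121

Timeline: | E 0-5 | C 5-15 | B 15-21 | D 21-38 | A 38-56 |
Completion: A=56  B=21  C=15  D=38  E=5
Turnaround = completion − arrival: A=53, B=11, C=14, D=38, E=5
Total turnaround = 53 + 11 + 14 + 38 + 5 = 121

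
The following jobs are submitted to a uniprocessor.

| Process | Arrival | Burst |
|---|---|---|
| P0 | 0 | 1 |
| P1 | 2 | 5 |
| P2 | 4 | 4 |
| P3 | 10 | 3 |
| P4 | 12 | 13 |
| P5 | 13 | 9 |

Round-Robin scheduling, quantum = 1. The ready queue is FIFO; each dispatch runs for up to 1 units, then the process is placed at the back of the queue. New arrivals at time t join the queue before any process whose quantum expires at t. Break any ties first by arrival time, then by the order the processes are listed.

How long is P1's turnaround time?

8

Schedule: | P0 0-1 | idle 1-2 | P1 2-4 | P2 4-5 | P1 5-6 | P2 6-7 | P1 7-8 | P2 8-9 | P1 9-10 | P2 10-11 | P3 11-12 | P4 12-13 | P3 13-14 | P5 14-15 | P4 15-16 | P3 16-17 | P5 17-18 | P4 18-19 | P5 19-20 | P4 20-21 | P5 21-22 | P4 22-23 | P5 23-24 | P4 24-25 | P5 25-26 | P4 26-27 | P5 27-28 | P4 28-29 | P5 29-30 | P4 30-31 | P5 31-32 | P4 32-36 |
Completion: P0=1  P1=10  P2=11  P3=17  P4=36  P5=32
Turnaround (C−A): P0=1  P1=8  P2=7  P3=7  P4=24  P5=19
Turnaround(P1) = completion − arrival = 10 − 2 = 8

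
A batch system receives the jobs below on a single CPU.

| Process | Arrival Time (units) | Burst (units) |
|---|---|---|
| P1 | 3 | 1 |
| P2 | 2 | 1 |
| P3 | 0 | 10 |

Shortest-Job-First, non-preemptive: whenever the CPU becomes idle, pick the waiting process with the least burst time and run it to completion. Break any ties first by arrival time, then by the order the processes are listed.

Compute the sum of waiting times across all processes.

Gantt: | P3 0-10 | P2 10-11 | P1 11-12 |
Completion: P1=12  P2=11  P3=10
Turnaround (C−A): P1=9  P2=9  P3=10
Waiting = turnaround − burst: P1=8, P2=8, P3=0
Total waiting = 8 + 8 + 0 = 16

16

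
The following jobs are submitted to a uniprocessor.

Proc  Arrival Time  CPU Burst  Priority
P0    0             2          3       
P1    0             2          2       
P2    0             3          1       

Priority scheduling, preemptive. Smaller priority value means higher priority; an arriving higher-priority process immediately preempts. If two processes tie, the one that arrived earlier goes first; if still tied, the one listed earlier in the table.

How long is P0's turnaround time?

7

Schedule: | P2 0-3 | P1 3-5 | P0 5-7 |
Completion: P0=7  P1=5  P2=3
Turnaround (C−A): P0=7  P1=5  P2=3
Turnaround(P0) = completion − arrival = 7 − 0 = 7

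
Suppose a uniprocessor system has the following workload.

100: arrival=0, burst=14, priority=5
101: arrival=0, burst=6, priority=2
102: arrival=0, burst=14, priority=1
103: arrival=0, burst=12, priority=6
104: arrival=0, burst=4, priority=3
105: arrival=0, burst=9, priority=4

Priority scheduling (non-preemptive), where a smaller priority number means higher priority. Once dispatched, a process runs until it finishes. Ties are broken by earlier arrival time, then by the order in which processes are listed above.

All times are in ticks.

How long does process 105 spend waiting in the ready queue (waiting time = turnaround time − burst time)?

Timeline: | 102 0-14 | 101 14-20 | 104 20-24 | 105 24-33 | 100 33-47 | 103 47-59 |
Completion: 100=47  101=20  102=14  103=59  104=24  105=33
Turnaround (C−A): 100=47  101=20  102=14  103=59  104=24  105=33
Waiting(105) = turnaround − burst = 33 − 9 = 24

24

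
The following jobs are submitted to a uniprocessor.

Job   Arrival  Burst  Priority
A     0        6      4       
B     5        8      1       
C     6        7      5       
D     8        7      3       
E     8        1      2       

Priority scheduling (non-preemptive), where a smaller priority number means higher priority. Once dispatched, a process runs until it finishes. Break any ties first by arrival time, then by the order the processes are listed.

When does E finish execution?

Timeline: | A 0-6 | B 6-14 | E 14-15 | D 15-22 | C 22-29 |
Completion: A=6  B=14  C=29  D=22  E=15
Turnaround (C−A): A=6  B=9  C=23  D=14  E=7

15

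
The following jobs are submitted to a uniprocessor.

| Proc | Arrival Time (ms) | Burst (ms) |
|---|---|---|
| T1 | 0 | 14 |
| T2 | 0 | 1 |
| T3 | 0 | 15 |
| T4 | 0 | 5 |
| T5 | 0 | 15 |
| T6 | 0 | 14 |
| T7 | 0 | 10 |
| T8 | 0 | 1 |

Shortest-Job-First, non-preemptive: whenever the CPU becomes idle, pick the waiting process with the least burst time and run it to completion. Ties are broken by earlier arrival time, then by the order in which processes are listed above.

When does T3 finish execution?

Gantt: | T2 0-1 | T8 1-2 | T4 2-7 | T7 7-17 | T1 17-31 | T6 31-45 | T3 45-60 | T5 60-75 |
Completion: T1=31  T2=1  T3=60  T4=7  T5=75  T6=45  T7=17  T8=2

60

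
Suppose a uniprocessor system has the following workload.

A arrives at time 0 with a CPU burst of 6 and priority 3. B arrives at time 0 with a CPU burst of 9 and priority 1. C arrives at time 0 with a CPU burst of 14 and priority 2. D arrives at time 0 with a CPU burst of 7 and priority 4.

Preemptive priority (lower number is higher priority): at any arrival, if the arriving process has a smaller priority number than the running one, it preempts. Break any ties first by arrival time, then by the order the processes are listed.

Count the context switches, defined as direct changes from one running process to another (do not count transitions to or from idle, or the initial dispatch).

3

Schedule: | B 0-9 | C 9-23 | A 23-29 | D 29-36 |
Completion: A=29  B=9  C=23  D=36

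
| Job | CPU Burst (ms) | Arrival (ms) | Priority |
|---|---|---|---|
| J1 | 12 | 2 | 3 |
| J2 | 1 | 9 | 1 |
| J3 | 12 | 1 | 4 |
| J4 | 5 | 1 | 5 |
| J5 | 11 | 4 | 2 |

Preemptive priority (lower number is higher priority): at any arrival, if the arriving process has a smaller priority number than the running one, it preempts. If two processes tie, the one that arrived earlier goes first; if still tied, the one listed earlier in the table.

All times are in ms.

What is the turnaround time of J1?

24

Gantt: | idle 0-1 | J3 1-2 | J1 2-4 | J5 4-9 | J2 9-10 | J5 10-16 | J1 16-26 | J3 26-37 | J4 37-42 |
Completion: J1=26  J2=10  J3=37  J4=42  J5=16
Turnaround (C−A): J1=24  J2=1  J3=36  J4=41  J5=12
Turnaround(J1) = completion − arrival = 26 − 2 = 24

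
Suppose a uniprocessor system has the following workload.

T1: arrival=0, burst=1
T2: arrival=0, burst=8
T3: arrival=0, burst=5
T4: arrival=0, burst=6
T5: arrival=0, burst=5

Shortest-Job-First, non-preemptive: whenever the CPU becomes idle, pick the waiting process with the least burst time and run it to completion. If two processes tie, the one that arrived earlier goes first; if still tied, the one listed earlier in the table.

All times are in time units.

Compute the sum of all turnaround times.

Schedule: | T1 0-1 | T3 1-6 | T5 6-11 | T4 11-17 | T2 17-25 |
Completion: T1=1  T2=25  T3=6  T4=17  T5=11
Turnaround (C−A): T1=1  T2=25  T3=6  T4=17  T5=11
Turnaround = completion − arrival: T1=1, T2=25, T3=6, T4=17, T5=11
Total turnaround = 1 + 25 + 6 + 17 + 11 = 60

60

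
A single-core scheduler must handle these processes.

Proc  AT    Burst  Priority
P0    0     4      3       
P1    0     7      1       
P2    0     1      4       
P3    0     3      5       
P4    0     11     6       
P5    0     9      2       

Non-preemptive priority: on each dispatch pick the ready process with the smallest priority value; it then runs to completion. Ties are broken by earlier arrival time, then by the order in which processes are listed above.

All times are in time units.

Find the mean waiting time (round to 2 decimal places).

Schedule: | P1 0-7 | P5 7-16 | P0 16-20 | P2 20-21 | P3 21-24 | P4 24-35 |
Completion: P0=20  P1=7  P2=21  P3=24  P4=35  P5=16
Turnaround (C−A): P0=20  P1=7  P2=21  P3=24  P4=35  P5=16
Waiting times: P0=16, P1=0, P2=20, P3=21, P4=24, P5=7
Average waiting = (16+0+20+21+24+7) / 6 = 88/6 = 14.67

14.67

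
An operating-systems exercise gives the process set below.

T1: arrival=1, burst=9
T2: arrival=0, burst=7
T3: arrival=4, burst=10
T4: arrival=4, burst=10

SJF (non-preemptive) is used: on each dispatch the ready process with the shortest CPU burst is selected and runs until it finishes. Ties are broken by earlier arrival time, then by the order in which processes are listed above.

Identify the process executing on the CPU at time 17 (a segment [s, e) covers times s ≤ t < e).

T3

Gantt: | T2 0-7 | T1 7-16 | T3 16-26 | T4 26-36 |
Completion: T1=16  T2=7  T3=26  T4=36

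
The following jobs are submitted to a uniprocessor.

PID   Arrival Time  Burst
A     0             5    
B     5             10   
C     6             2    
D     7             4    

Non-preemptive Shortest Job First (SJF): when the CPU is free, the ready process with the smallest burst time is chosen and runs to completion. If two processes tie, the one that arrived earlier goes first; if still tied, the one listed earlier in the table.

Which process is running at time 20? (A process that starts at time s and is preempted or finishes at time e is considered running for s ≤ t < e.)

D

Gantt: | A 0-5 | B 5-15 | C 15-17 | D 17-21 |
Completion: A=5  B=15  C=17  D=21
Turnaround (C−A): A=5  B=10  C=11  D=14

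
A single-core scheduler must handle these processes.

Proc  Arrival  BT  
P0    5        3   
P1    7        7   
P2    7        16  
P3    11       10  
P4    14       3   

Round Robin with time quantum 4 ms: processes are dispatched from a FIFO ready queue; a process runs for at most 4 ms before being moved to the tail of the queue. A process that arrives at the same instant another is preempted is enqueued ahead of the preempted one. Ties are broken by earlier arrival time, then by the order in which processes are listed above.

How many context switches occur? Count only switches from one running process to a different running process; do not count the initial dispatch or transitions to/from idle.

10

Schedule: | idle 0-5 | P0 5-8 | P1 8-12 | P2 12-16 | P3 16-20 | P1 20-23 | P4 23-26 | P2 26-30 | P3 30-34 | P2 34-38 | P3 38-40 | P2 40-44 |
Completion: P0=8  P1=23  P2=44  P3=40  P4=26
Turnaround (C−A): P0=3  P1=16  P2=37  P3=29  P4=12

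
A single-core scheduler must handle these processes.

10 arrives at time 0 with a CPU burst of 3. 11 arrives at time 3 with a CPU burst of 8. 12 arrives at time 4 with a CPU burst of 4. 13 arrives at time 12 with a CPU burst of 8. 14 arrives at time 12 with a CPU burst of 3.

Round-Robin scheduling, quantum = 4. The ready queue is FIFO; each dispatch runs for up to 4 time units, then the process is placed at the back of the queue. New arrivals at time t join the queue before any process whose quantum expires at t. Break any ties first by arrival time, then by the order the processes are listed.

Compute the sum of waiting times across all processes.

20

Timeline: | 10 0-3 | 11 3-7 | 12 7-11 | 11 11-15 | 13 15-19 | 14 19-22 | 13 22-26 |
Completion: 10=3  11=15  12=11  13=26  14=22
Waiting = turnaround − burst: 10=0, 11=4, 12=3, 13=6, 14=7
Total waiting = 0 + 4 + 3 + 6 + 7 = 20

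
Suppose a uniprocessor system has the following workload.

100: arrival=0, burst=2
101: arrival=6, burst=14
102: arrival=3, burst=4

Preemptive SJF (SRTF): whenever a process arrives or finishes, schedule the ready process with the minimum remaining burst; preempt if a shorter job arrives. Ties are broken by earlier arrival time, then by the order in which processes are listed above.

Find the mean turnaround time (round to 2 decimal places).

7.00

Timeline: | 100 0-2 | idle 2-3 | 102 3-7 | 101 7-21 |
Completion: 100=2  101=21  102=7
Turnaround times: 100=2, 101=15, 102=4
Average turnaround = (2+15+4) / 3 = 21/3 = 7.00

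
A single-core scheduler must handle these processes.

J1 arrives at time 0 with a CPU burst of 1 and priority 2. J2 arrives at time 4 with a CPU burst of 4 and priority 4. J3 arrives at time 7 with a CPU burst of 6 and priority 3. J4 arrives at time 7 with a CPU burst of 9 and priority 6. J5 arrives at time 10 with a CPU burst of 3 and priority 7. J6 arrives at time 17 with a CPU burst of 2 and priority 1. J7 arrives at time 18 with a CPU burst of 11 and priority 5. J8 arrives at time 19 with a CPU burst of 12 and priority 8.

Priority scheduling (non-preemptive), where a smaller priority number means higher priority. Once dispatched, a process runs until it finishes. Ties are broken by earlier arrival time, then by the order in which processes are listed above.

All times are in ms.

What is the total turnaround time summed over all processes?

115

Gantt: | J1 0-1 | idle 1-4 | J2 4-8 | J3 8-14 | J4 14-23 | J6 23-25 | J7 25-36 | J5 36-39 | J8 39-51 |
Completion: J1=1  J2=8  J3=14  J4=23  J5=39  J6=25  J7=36  J8=51
Turnaround (C−A): J1=1  J2=4  J3=7  J4=16  J5=29  J6=8  J7=18  J8=32
Turnaround = completion − arrival: J1=1, J2=4, J3=7, J4=16, J5=29, J6=8, J7=18, J8=32
Total turnaround = 1 + 4 + 7 + 16 + 29 + 8 + 18 + 32 = 115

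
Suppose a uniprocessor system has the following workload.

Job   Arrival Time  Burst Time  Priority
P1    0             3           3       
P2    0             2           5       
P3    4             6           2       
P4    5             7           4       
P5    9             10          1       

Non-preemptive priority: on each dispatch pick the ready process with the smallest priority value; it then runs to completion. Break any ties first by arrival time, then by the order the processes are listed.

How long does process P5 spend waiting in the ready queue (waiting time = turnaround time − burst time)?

Gantt: | P1 0-3 | P2 3-5 | P3 5-11 | P5 11-21 | P4 21-28 |
Completion: P1=3  P2=5  P3=11  P4=28  P5=21
Waiting(P5) = turnaround − burst = 12 − 10 = 2

2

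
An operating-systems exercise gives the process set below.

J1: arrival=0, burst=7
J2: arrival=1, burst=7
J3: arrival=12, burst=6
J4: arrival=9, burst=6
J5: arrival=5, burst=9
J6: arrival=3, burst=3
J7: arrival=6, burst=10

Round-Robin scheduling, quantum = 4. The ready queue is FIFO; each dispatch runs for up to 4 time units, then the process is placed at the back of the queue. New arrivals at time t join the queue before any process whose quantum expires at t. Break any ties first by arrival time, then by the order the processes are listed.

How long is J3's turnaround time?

33

Gantt: | J1 0-4 | J2 4-8 | J6 8-11 | J1 11-14 | J5 14-18 | J7 18-22 | J2 22-25 | J4 25-29 | J3 29-33 | J5 33-37 | J7 37-41 | J4 41-43 | J3 43-45 | J5 45-46 | J7 46-48 |
Completion: J1=14  J2=25  J3=45  J4=43  J5=46  J6=11  J7=48
Turnaround (C−A): J1=14  J2=24  J3=33  J4=34  J5=41  J6=8  J7=42
Turnaround(J3) = completion − arrival = 45 − 12 = 33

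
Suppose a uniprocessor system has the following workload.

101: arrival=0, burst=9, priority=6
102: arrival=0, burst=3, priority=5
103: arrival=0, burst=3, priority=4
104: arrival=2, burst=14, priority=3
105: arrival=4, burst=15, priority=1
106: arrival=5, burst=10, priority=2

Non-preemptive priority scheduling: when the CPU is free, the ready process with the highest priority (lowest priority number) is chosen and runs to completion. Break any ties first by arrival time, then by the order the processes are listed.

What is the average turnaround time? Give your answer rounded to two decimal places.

Schedule: | 103 0-3 | 104 3-17 | 105 17-32 | 106 32-42 | 102 42-45 | 101 45-54 |
Completion: 101=54  102=45  103=3  104=17  105=32  106=42
Turnaround times: 101=54, 102=45, 103=3, 104=15, 105=28, 106=37
Average turnaround = (54+45+3+15+28+37) / 6 = 182/6 = 30.33

30.33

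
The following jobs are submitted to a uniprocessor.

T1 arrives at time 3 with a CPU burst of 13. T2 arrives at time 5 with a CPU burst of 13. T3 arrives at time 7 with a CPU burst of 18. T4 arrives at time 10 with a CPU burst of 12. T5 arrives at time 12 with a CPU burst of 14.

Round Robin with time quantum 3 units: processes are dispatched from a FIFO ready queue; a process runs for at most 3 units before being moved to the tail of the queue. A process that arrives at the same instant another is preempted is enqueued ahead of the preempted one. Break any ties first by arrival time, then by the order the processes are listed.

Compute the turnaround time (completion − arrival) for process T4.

Timeline: | idle 0-3 | T1 3-6 | T2 6-9 | T1 9-12 | T3 12-15 | T2 15-18 | T4 18-21 | T5 21-24 | T1 24-27 | T3 27-30 | T2 30-33 | T4 33-36 | T5 36-39 | T1 39-42 | T3 42-45 | T2 45-48 | T4 48-51 | T5 51-54 | T1 54-55 | T3 55-58 | T2 58-59 | T4 59-62 | T5 62-65 | T3 65-68 | T5 68-70 | T3 70-73 |
Completion: T1=55  T2=59  T3=73  T4=62  T5=70
Turnaround(T4) = completion − arrival = 62 − 10 = 52

52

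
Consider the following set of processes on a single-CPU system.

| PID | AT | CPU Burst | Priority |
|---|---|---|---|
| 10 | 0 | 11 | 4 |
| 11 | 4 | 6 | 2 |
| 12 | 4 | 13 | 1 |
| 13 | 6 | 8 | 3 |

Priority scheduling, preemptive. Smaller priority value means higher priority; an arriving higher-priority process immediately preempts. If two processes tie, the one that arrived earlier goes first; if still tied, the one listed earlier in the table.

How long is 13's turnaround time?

Gantt: | 10 0-4 | 12 4-17 | 11 17-23 | 13 23-31 | 10 31-38 |
Completion: 10=38  11=23  12=17  13=31
Turnaround (C−A): 10=38  11=19  12=13  13=25
Turnaround(13) = completion − arrival = 31 − 6 = 25

25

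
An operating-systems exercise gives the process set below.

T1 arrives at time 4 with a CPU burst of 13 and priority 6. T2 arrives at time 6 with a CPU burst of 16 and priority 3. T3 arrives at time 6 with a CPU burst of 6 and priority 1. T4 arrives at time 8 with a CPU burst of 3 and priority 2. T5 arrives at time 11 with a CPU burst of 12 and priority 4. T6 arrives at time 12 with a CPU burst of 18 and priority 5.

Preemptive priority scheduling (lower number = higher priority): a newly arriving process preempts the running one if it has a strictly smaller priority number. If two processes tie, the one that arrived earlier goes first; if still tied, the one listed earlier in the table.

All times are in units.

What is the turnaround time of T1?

Timeline: | idle 0-4 | T1 4-6 | T3 6-12 | T4 12-15 | T2 15-31 | T5 31-43 | T6 43-61 | T1 61-72 |
Completion: T1=72  T2=31  T3=12  T4=15  T5=43  T6=61
Turnaround(T1) = completion − arrival = 72 − 4 = 68

68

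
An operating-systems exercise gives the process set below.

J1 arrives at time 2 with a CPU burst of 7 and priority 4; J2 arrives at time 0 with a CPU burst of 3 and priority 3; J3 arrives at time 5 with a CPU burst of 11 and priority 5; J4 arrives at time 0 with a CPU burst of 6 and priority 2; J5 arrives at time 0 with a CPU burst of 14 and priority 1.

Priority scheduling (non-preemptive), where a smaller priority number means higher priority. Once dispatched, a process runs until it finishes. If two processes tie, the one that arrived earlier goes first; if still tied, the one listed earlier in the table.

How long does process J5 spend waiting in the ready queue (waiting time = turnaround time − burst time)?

0

Gantt: | J5 0-14 | J4 14-20 | J2 20-23 | J1 23-30 | J3 30-41 |
Completion: J1=30  J2=23  J3=41  J4=20  J5=14
Turnaround (C−A): J1=28  J2=23  J3=36  J4=20  J5=14
Waiting(J5) = turnaround − burst = 14 − 14 = 0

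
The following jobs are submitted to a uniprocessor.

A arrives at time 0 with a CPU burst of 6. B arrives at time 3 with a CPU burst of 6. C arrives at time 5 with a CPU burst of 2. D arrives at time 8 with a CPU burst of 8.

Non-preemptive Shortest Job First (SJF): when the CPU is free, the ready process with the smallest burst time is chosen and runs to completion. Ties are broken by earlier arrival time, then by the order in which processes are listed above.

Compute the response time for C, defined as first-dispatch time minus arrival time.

Gantt: | A 0-6 | C 6-8 | B 8-14 | D 14-22 |
Completion: A=6  B=14  C=8  D=22
Turnaround (C−A): A=6  B=11  C=3  D=14
Response(C) = first start − arrival = 6 − 5 = 1

1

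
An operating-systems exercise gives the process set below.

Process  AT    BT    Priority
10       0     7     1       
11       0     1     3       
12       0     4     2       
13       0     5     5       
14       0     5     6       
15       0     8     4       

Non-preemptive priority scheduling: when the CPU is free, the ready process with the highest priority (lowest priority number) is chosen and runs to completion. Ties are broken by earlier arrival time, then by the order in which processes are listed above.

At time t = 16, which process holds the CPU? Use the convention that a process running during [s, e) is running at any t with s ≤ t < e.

15

Timeline: | 10 0-7 | 12 7-11 | 11 11-12 | 15 12-20 | 13 20-25 | 14 25-30 |
Completion: 10=7  11=12  12=11  13=25  14=30  15=20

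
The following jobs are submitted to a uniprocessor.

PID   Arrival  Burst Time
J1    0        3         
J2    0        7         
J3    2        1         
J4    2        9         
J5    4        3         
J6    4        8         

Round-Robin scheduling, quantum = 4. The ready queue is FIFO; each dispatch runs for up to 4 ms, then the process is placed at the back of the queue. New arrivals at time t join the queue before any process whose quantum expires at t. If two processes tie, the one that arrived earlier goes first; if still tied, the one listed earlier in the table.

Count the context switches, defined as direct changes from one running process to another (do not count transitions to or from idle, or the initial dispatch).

Schedule: | J1 0-3 | J2 3-7 | J3 7-8 | J4 8-12 | J5 12-15 | J6 15-19 | J2 19-22 | J4 22-26 | J6 26-30 | J4 30-31 |
Completion: J1=3  J2=22  J3=8  J4=31  J5=15  J6=30

9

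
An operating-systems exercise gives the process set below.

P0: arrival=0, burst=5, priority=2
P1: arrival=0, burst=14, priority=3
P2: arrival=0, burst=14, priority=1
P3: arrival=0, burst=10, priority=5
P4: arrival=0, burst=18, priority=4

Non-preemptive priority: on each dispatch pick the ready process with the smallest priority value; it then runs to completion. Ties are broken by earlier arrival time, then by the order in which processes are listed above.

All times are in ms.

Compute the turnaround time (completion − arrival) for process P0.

19

Gantt: | P2 0-14 | P0 14-19 | P1 19-33 | P4 33-51 | P3 51-61 |
Completion: P0=19  P1=33  P2=14  P3=61  P4=51
Turnaround (C−A): P0=19  P1=33  P2=14  P3=61  P4=51
Turnaround(P0) = completion − arrival = 19 − 0 = 19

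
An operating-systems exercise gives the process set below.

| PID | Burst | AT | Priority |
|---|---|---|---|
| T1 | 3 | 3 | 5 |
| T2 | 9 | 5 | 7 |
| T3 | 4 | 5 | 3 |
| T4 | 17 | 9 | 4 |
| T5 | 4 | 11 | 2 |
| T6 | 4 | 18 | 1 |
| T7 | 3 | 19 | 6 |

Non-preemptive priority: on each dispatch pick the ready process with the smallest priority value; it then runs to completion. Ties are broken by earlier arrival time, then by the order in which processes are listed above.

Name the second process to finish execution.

Schedule: | idle 0-3 | T1 3-6 | T3 6-10 | T4 10-27 | T6 27-31 | T5 31-35 | T7 35-38 | T2 38-47 |
Completion: T1=6  T2=47  T3=10  T4=27  T5=35  T6=31  T7=38
Turnaround (C−A): T1=3  T2=42  T3=5  T4=18  T5=24  T6=13  T7=19
Finish order: T1 → T3 → T4 → T6 → T5 → T7 → T2

T3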